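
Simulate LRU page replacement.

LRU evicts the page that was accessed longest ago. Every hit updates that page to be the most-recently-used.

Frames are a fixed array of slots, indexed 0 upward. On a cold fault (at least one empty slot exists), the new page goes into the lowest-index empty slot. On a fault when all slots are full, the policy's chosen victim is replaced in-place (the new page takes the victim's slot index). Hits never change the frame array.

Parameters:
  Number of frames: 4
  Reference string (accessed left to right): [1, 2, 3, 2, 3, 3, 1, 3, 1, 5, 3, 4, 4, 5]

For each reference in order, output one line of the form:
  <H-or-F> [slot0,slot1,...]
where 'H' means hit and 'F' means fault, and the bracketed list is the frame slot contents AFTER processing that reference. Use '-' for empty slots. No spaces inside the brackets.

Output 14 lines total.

F [1,-,-,-]
F [1,2,-,-]
F [1,2,3,-]
H [1,2,3,-]
H [1,2,3,-]
H [1,2,3,-]
H [1,2,3,-]
H [1,2,3,-]
H [1,2,3,-]
F [1,2,3,5]
H [1,2,3,5]
F [1,4,3,5]
H [1,4,3,5]
H [1,4,3,5]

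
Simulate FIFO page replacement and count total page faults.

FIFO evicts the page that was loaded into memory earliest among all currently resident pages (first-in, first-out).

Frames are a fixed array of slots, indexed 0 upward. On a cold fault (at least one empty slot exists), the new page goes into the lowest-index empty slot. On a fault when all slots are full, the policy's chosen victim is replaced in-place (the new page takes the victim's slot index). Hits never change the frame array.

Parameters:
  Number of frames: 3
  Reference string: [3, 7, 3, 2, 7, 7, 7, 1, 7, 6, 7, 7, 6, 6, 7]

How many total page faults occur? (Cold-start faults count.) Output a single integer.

Step 0: ref 3 → FAULT, frames=[3,-,-]
Step 1: ref 7 → FAULT, frames=[3,7,-]
Step 2: ref 3 → HIT, frames=[3,7,-]
Step 3: ref 2 → FAULT, frames=[3,7,2]
Step 4: ref 7 → HIT, frames=[3,7,2]
Step 5: ref 7 → HIT, frames=[3,7,2]
Step 6: ref 7 → HIT, frames=[3,7,2]
Step 7: ref 1 → FAULT (evict 3), frames=[1,7,2]
Step 8: ref 7 → HIT, frames=[1,7,2]
Step 9: ref 6 → FAULT (evict 7), frames=[1,6,2]
Step 10: ref 7 → FAULT (evict 2), frames=[1,6,7]
Step 11: ref 7 → HIT, frames=[1,6,7]
Step 12: ref 6 → HIT, frames=[1,6,7]
Step 13: ref 6 → HIT, frames=[1,6,7]
Step 14: ref 7 → HIT, frames=[1,6,7]
Total faults: 6

Answer: 6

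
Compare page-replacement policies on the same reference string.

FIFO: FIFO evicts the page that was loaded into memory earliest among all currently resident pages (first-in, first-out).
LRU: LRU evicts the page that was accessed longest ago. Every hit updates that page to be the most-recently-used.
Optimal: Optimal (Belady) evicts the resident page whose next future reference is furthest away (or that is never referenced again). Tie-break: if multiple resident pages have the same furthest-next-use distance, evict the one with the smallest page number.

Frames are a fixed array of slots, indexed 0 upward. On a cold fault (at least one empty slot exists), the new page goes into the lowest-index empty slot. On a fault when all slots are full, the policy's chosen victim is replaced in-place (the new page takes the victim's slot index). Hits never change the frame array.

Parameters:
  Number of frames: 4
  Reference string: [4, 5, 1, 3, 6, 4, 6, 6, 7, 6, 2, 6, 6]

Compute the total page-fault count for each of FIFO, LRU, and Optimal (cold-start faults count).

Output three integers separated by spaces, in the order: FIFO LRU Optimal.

Answer: 8 8 7

Derivation:
--- FIFO ---
  step 0: ref 4 -> FAULT, frames=[4,-,-,-] (faults so far: 1)
  step 1: ref 5 -> FAULT, frames=[4,5,-,-] (faults so far: 2)
  step 2: ref 1 -> FAULT, frames=[4,5,1,-] (faults so far: 3)
  step 3: ref 3 -> FAULT, frames=[4,5,1,3] (faults so far: 4)
  step 4: ref 6 -> FAULT, evict 4, frames=[6,5,1,3] (faults so far: 5)
  step 5: ref 4 -> FAULT, evict 5, frames=[6,4,1,3] (faults so far: 6)
  step 6: ref 6 -> HIT, frames=[6,4,1,3] (faults so far: 6)
  step 7: ref 6 -> HIT, frames=[6,4,1,3] (faults so far: 6)
  step 8: ref 7 -> FAULT, evict 1, frames=[6,4,7,3] (faults so far: 7)
  step 9: ref 6 -> HIT, frames=[6,4,7,3] (faults so far: 7)
  step 10: ref 2 -> FAULT, evict 3, frames=[6,4,7,2] (faults so far: 8)
  step 11: ref 6 -> HIT, frames=[6,4,7,2] (faults so far: 8)
  step 12: ref 6 -> HIT, frames=[6,4,7,2] (faults so far: 8)
  FIFO total faults: 8
--- LRU ---
  step 0: ref 4 -> FAULT, frames=[4,-,-,-] (faults so far: 1)
  step 1: ref 5 -> FAULT, frames=[4,5,-,-] (faults so far: 2)
  step 2: ref 1 -> FAULT, frames=[4,5,1,-] (faults so far: 3)
  step 3: ref 3 -> FAULT, frames=[4,5,1,3] (faults so far: 4)
  step 4: ref 6 -> FAULT, evict 4, frames=[6,5,1,3] (faults so far: 5)
  step 5: ref 4 -> FAULT, evict 5, frames=[6,4,1,3] (faults so far: 6)
  step 6: ref 6 -> HIT, frames=[6,4,1,3] (faults so far: 6)
  step 7: ref 6 -> HIT, frames=[6,4,1,3] (faults so far: 6)
  step 8: ref 7 -> FAULT, evict 1, frames=[6,4,7,3] (faults so far: 7)
  step 9: ref 6 -> HIT, frames=[6,4,7,3] (faults so far: 7)
  step 10: ref 2 -> FAULT, evict 3, frames=[6,4,7,2] (faults so far: 8)
  step 11: ref 6 -> HIT, frames=[6,4,7,2] (faults so far: 8)
  step 12: ref 6 -> HIT, frames=[6,4,7,2] (faults so far: 8)
  LRU total faults: 8
--- Optimal ---
  step 0: ref 4 -> FAULT, frames=[4,-,-,-] (faults so far: 1)
  step 1: ref 5 -> FAULT, frames=[4,5,-,-] (faults so far: 2)
  step 2: ref 1 -> FAULT, frames=[4,5,1,-] (faults so far: 3)
  step 3: ref 3 -> FAULT, frames=[4,5,1,3] (faults so far: 4)
  step 4: ref 6 -> FAULT, evict 1, frames=[4,5,6,3] (faults so far: 5)
  step 5: ref 4 -> HIT, frames=[4,5,6,3] (faults so far: 5)
  step 6: ref 6 -> HIT, frames=[4,5,6,3] (faults so far: 5)
  step 7: ref 6 -> HIT, frames=[4,5,6,3] (faults so far: 5)
  step 8: ref 7 -> FAULT, evict 3, frames=[4,5,6,7] (faults so far: 6)
  step 9: ref 6 -> HIT, frames=[4,5,6,7] (faults so far: 6)
  step 10: ref 2 -> FAULT, evict 4, frames=[2,5,6,7] (faults so far: 7)
  step 11: ref 6 -> HIT, frames=[2,5,6,7] (faults so far: 7)
  step 12: ref 6 -> HIT, frames=[2,5,6,7] (faults so far: 7)
  Optimal total faults: 7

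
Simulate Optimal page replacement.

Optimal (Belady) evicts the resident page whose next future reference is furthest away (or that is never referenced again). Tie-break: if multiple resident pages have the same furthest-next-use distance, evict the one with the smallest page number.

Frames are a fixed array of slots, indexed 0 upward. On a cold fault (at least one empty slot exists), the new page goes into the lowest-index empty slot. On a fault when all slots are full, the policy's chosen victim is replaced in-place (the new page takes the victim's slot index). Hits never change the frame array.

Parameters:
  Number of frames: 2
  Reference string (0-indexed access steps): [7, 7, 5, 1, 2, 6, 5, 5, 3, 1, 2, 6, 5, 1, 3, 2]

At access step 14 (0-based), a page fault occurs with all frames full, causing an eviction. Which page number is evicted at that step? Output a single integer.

Answer: 1

Derivation:
Step 0: ref 7 -> FAULT, frames=[7,-]
Step 1: ref 7 -> HIT, frames=[7,-]
Step 2: ref 5 -> FAULT, frames=[7,5]
Step 3: ref 1 -> FAULT, evict 7, frames=[1,5]
Step 4: ref 2 -> FAULT, evict 1, frames=[2,5]
Step 5: ref 6 -> FAULT, evict 2, frames=[6,5]
Step 6: ref 5 -> HIT, frames=[6,5]
Step 7: ref 5 -> HIT, frames=[6,5]
Step 8: ref 3 -> FAULT, evict 5, frames=[6,3]
Step 9: ref 1 -> FAULT, evict 3, frames=[6,1]
Step 10: ref 2 -> FAULT, evict 1, frames=[6,2]
Step 11: ref 6 -> HIT, frames=[6,2]
Step 12: ref 5 -> FAULT, evict 6, frames=[5,2]
Step 13: ref 1 -> FAULT, evict 5, frames=[1,2]
Step 14: ref 3 -> FAULT, evict 1, frames=[3,2]
At step 14: evicted page 1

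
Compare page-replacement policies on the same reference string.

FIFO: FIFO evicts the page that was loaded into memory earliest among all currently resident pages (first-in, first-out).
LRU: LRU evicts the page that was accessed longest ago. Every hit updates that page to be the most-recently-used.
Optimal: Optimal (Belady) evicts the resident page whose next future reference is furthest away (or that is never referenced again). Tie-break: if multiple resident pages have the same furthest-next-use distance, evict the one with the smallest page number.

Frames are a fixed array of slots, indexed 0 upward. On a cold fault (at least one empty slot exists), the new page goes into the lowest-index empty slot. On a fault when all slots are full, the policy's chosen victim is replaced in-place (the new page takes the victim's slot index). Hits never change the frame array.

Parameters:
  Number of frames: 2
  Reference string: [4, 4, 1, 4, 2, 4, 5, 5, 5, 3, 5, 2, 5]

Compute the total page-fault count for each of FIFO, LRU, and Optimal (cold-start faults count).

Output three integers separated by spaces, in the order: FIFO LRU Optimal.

--- FIFO ---
  step 0: ref 4 -> FAULT, frames=[4,-] (faults so far: 1)
  step 1: ref 4 -> HIT, frames=[4,-] (faults so far: 1)
  step 2: ref 1 -> FAULT, frames=[4,1] (faults so far: 2)
  step 3: ref 4 -> HIT, frames=[4,1] (faults so far: 2)
  step 4: ref 2 -> FAULT, evict 4, frames=[2,1] (faults so far: 3)
  step 5: ref 4 -> FAULT, evict 1, frames=[2,4] (faults so far: 4)
  step 6: ref 5 -> FAULT, evict 2, frames=[5,4] (faults so far: 5)
  step 7: ref 5 -> HIT, frames=[5,4] (faults so far: 5)
  step 8: ref 5 -> HIT, frames=[5,4] (faults so far: 5)
  step 9: ref 3 -> FAULT, evict 4, frames=[5,3] (faults so far: 6)
  step 10: ref 5 -> HIT, frames=[5,3] (faults so far: 6)
  step 11: ref 2 -> FAULT, evict 5, frames=[2,3] (faults so far: 7)
  step 12: ref 5 -> FAULT, evict 3, frames=[2,5] (faults so far: 8)
  FIFO total faults: 8
--- LRU ---
  step 0: ref 4 -> FAULT, frames=[4,-] (faults so far: 1)
  step 1: ref 4 -> HIT, frames=[4,-] (faults so far: 1)
  step 2: ref 1 -> FAULT, frames=[4,1] (faults so far: 2)
  step 3: ref 4 -> HIT, frames=[4,1] (faults so far: 2)
  step 4: ref 2 -> FAULT, evict 1, frames=[4,2] (faults so far: 3)
  step 5: ref 4 -> HIT, frames=[4,2] (faults so far: 3)
  step 6: ref 5 -> FAULT, evict 2, frames=[4,5] (faults so far: 4)
  step 7: ref 5 -> HIT, frames=[4,5] (faults so far: 4)
  step 8: ref 5 -> HIT, frames=[4,5] (faults so far: 4)
  step 9: ref 3 -> FAULT, evict 4, frames=[3,5] (faults so far: 5)
  step 10: ref 5 -> HIT, frames=[3,5] (faults so far: 5)
  step 11: ref 2 -> FAULT, evict 3, frames=[2,5] (faults so far: 6)
  step 12: ref 5 -> HIT, frames=[2,5] (faults so far: 6)
  LRU total faults: 6
--- Optimal ---
  step 0: ref 4 -> FAULT, frames=[4,-] (faults so far: 1)
  step 1: ref 4 -> HIT, frames=[4,-] (faults so far: 1)
  step 2: ref 1 -> FAULT, frames=[4,1] (faults so far: 2)
  step 3: ref 4 -> HIT, frames=[4,1] (faults so far: 2)
  step 4: ref 2 -> FAULT, evict 1, frames=[4,2] (faults so far: 3)
  step 5: ref 4 -> HIT, frames=[4,2] (faults so far: 3)
  step 6: ref 5 -> FAULT, evict 4, frames=[5,2] (faults so far: 4)
  step 7: ref 5 -> HIT, frames=[5,2] (faults so far: 4)
  step 8: ref 5 -> HIT, frames=[5,2] (faults so far: 4)
  step 9: ref 3 -> FAULT, evict 2, frames=[5,3] (faults so far: 5)
  step 10: ref 5 -> HIT, frames=[5,3] (faults so far: 5)
  step 11: ref 2 -> FAULT, evict 3, frames=[5,2] (faults so far: 6)
  step 12: ref 5 -> HIT, frames=[5,2] (faults so far: 6)
  Optimal total faults: 6

Answer: 8 6 6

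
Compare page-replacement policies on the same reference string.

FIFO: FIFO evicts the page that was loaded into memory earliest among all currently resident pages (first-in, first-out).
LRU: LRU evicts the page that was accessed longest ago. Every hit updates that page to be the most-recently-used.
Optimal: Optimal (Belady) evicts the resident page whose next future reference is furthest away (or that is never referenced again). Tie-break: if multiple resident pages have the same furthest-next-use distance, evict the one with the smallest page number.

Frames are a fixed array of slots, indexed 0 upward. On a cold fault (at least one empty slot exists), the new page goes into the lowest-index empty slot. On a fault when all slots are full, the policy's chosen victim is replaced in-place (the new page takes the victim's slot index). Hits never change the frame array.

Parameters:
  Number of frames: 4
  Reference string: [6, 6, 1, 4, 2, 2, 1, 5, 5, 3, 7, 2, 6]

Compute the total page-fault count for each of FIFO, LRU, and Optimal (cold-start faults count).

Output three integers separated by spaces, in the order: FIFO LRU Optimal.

Answer: 8 9 7

Derivation:
--- FIFO ---
  step 0: ref 6 -> FAULT, frames=[6,-,-,-] (faults so far: 1)
  step 1: ref 6 -> HIT, frames=[6,-,-,-] (faults so far: 1)
  step 2: ref 1 -> FAULT, frames=[6,1,-,-] (faults so far: 2)
  step 3: ref 4 -> FAULT, frames=[6,1,4,-] (faults so far: 3)
  step 4: ref 2 -> FAULT, frames=[6,1,4,2] (faults so far: 4)
  step 5: ref 2 -> HIT, frames=[6,1,4,2] (faults so far: 4)
  step 6: ref 1 -> HIT, frames=[6,1,4,2] (faults so far: 4)
  step 7: ref 5 -> FAULT, evict 6, frames=[5,1,4,2] (faults so far: 5)
  step 8: ref 5 -> HIT, frames=[5,1,4,2] (faults so far: 5)
  step 9: ref 3 -> FAULT, evict 1, frames=[5,3,4,2] (faults so far: 6)
  step 10: ref 7 -> FAULT, evict 4, frames=[5,3,7,2] (faults so far: 7)
  step 11: ref 2 -> HIT, frames=[5,3,7,2] (faults so far: 7)
  step 12: ref 6 -> FAULT, evict 2, frames=[5,3,7,6] (faults so far: 8)
  FIFO total faults: 8
--- LRU ---
  step 0: ref 6 -> FAULT, frames=[6,-,-,-] (faults so far: 1)
  step 1: ref 6 -> HIT, frames=[6,-,-,-] (faults so far: 1)
  step 2: ref 1 -> FAULT, frames=[6,1,-,-] (faults so far: 2)
  step 3: ref 4 -> FAULT, frames=[6,1,4,-] (faults so far: 3)
  step 4: ref 2 -> FAULT, frames=[6,1,4,2] (faults so far: 4)
  step 5: ref 2 -> HIT, frames=[6,1,4,2] (faults so far: 4)
  step 6: ref 1 -> HIT, frames=[6,1,4,2] (faults so far: 4)
  step 7: ref 5 -> FAULT, evict 6, frames=[5,1,4,2] (faults so far: 5)
  step 8: ref 5 -> HIT, frames=[5,1,4,2] (faults so far: 5)
  step 9: ref 3 -> FAULT, evict 4, frames=[5,1,3,2] (faults so far: 6)
  step 10: ref 7 -> FAULT, evict 2, frames=[5,1,3,7] (faults so far: 7)
  step 11: ref 2 -> FAULT, evict 1, frames=[5,2,3,7] (faults so far: 8)
  step 12: ref 6 -> FAULT, evict 5, frames=[6,2,3,7] (faults so far: 9)
  LRU total faults: 9
--- Optimal ---
  step 0: ref 6 -> FAULT, frames=[6,-,-,-] (faults so far: 1)
  step 1: ref 6 -> HIT, frames=[6,-,-,-] (faults so far: 1)
  step 2: ref 1 -> FAULT, frames=[6,1,-,-] (faults so far: 2)
  step 3: ref 4 -> FAULT, frames=[6,1,4,-] (faults so far: 3)
  step 4: ref 2 -> FAULT, frames=[6,1,4,2] (faults so far: 4)
  step 5: ref 2 -> HIT, frames=[6,1,4,2] (faults so far: 4)
  step 6: ref 1 -> HIT, frames=[6,1,4,2] (faults so far: 4)
  step 7: ref 5 -> FAULT, evict 1, frames=[6,5,4,2] (faults so far: 5)
  step 8: ref 5 -> HIT, frames=[6,5,4,2] (faults so far: 5)
  step 9: ref 3 -> FAULT, evict 4, frames=[6,5,3,2] (faults so far: 6)
  step 10: ref 7 -> FAULT, evict 3, frames=[6,5,7,2] (faults so far: 7)
  step 11: ref 2 -> HIT, frames=[6,5,7,2] (faults so far: 7)
  step 12: ref 6 -> HIT, frames=[6,5,7,2] (faults so far: 7)
  Optimal total faults: 7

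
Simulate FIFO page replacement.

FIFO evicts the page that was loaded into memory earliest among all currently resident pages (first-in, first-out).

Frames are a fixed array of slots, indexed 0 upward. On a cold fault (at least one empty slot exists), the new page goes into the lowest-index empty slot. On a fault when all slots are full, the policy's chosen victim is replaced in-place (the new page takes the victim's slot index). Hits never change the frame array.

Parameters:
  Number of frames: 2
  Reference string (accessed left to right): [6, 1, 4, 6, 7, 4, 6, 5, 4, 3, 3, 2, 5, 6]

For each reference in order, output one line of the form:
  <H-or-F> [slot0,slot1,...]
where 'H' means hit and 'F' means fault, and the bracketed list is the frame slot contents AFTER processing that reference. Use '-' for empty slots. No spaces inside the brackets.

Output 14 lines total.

F [6,-]
F [6,1]
F [4,1]
F [4,6]
F [7,6]
F [7,4]
F [6,4]
F [6,5]
F [4,5]
F [4,3]
H [4,3]
F [2,3]
F [2,5]
F [6,5]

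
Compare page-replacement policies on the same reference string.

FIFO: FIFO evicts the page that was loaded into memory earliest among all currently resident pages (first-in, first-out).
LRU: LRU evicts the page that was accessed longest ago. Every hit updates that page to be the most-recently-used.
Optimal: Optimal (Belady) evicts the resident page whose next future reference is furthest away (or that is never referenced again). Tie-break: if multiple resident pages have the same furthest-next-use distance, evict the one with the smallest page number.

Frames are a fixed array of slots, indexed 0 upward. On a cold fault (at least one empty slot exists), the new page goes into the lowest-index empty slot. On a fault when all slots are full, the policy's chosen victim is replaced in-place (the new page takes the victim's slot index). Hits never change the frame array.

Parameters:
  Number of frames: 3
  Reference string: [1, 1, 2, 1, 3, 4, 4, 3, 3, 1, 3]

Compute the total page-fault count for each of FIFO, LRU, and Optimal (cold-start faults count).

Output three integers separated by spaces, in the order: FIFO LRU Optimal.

Answer: 5 4 4

Derivation:
--- FIFO ---
  step 0: ref 1 -> FAULT, frames=[1,-,-] (faults so far: 1)
  step 1: ref 1 -> HIT, frames=[1,-,-] (faults so far: 1)
  step 2: ref 2 -> FAULT, frames=[1,2,-] (faults so far: 2)
  step 3: ref 1 -> HIT, frames=[1,2,-] (faults so far: 2)
  step 4: ref 3 -> FAULT, frames=[1,2,3] (faults so far: 3)
  step 5: ref 4 -> FAULT, evict 1, frames=[4,2,3] (faults so far: 4)
  step 6: ref 4 -> HIT, frames=[4,2,3] (faults so far: 4)
  step 7: ref 3 -> HIT, frames=[4,2,3] (faults so far: 4)
  step 8: ref 3 -> HIT, frames=[4,2,3] (faults so far: 4)
  step 9: ref 1 -> FAULT, evict 2, frames=[4,1,3] (faults so far: 5)
  step 10: ref 3 -> HIT, frames=[4,1,3] (faults so far: 5)
  FIFO total faults: 5
--- LRU ---
  step 0: ref 1 -> FAULT, frames=[1,-,-] (faults so far: 1)
  step 1: ref 1 -> HIT, frames=[1,-,-] (faults so far: 1)
  step 2: ref 2 -> FAULT, frames=[1,2,-] (faults so far: 2)
  step 3: ref 1 -> HIT, frames=[1,2,-] (faults so far: 2)
  step 4: ref 3 -> FAULT, frames=[1,2,3] (faults so far: 3)
  step 5: ref 4 -> FAULT, evict 2, frames=[1,4,3] (faults so far: 4)
  step 6: ref 4 -> HIT, frames=[1,4,3] (faults so far: 4)
  step 7: ref 3 -> HIT, frames=[1,4,3] (faults so far: 4)
  step 8: ref 3 -> HIT, frames=[1,4,3] (faults so far: 4)
  step 9: ref 1 -> HIT, frames=[1,4,3] (faults so far: 4)
  step 10: ref 3 -> HIT, frames=[1,4,3] (faults so far: 4)
  LRU total faults: 4
--- Optimal ---
  step 0: ref 1 -> FAULT, frames=[1,-,-] (faults so far: 1)
  step 1: ref 1 -> HIT, frames=[1,-,-] (faults so far: 1)
  step 2: ref 2 -> FAULT, frames=[1,2,-] (faults so far: 2)
  step 3: ref 1 -> HIT, frames=[1,2,-] (faults so far: 2)
  step 4: ref 3 -> FAULT, frames=[1,2,3] (faults so far: 3)
  step 5: ref 4 -> FAULT, evict 2, frames=[1,4,3] (faults so far: 4)
  step 6: ref 4 -> HIT, frames=[1,4,3] (faults so far: 4)
  step 7: ref 3 -> HIT, frames=[1,4,3] (faults so far: 4)
  step 8: ref 3 -> HIT, frames=[1,4,3] (faults so far: 4)
  step 9: ref 1 -> HIT, frames=[1,4,3] (faults so far: 4)
  step 10: ref 3 -> HIT, frames=[1,4,3] (faults so far: 4)
  Optimal total faults: 4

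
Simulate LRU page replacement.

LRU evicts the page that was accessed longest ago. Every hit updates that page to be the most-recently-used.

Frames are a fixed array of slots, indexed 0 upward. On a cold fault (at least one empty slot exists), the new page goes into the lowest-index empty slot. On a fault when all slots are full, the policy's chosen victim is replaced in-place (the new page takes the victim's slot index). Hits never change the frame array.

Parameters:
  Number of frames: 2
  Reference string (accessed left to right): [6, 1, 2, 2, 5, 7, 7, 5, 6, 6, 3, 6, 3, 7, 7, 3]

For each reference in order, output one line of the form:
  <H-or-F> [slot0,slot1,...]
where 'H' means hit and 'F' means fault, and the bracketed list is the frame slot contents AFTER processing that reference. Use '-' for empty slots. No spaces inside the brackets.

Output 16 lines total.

F [6,-]
F [6,1]
F [2,1]
H [2,1]
F [2,5]
F [7,5]
H [7,5]
H [7,5]
F [6,5]
H [6,5]
F [6,3]
H [6,3]
H [6,3]
F [7,3]
H [7,3]
H [7,3]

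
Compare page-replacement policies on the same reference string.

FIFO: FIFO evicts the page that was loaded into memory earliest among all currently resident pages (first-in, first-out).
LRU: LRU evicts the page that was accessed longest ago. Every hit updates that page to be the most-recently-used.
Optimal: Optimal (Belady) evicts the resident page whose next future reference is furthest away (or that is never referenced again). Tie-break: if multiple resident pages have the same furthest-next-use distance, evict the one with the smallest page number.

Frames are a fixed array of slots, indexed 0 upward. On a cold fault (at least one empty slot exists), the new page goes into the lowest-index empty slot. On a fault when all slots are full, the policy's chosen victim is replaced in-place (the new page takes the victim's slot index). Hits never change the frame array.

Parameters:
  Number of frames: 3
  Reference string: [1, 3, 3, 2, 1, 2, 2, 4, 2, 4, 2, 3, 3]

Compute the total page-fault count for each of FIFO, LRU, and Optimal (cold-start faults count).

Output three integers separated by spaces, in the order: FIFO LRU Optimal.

Answer: 4 5 4

Derivation:
--- FIFO ---
  step 0: ref 1 -> FAULT, frames=[1,-,-] (faults so far: 1)
  step 1: ref 3 -> FAULT, frames=[1,3,-] (faults so far: 2)
  step 2: ref 3 -> HIT, frames=[1,3,-] (faults so far: 2)
  step 3: ref 2 -> FAULT, frames=[1,3,2] (faults so far: 3)
  step 4: ref 1 -> HIT, frames=[1,3,2] (faults so far: 3)
  step 5: ref 2 -> HIT, frames=[1,3,2] (faults so far: 3)
  step 6: ref 2 -> HIT, frames=[1,3,2] (faults so far: 3)
  step 7: ref 4 -> FAULT, evict 1, frames=[4,3,2] (faults so far: 4)
  step 8: ref 2 -> HIT, frames=[4,3,2] (faults so far: 4)
  step 9: ref 4 -> HIT, frames=[4,3,2] (faults so far: 4)
  step 10: ref 2 -> HIT, frames=[4,3,2] (faults so far: 4)
  step 11: ref 3 -> HIT, frames=[4,3,2] (faults so far: 4)
  step 12: ref 3 -> HIT, frames=[4,3,2] (faults so far: 4)
  FIFO total faults: 4
--- LRU ---
  step 0: ref 1 -> FAULT, frames=[1,-,-] (faults so far: 1)
  step 1: ref 3 -> FAULT, frames=[1,3,-] (faults so far: 2)
  step 2: ref 3 -> HIT, frames=[1,3,-] (faults so far: 2)
  step 3: ref 2 -> FAULT, frames=[1,3,2] (faults so far: 3)
  step 4: ref 1 -> HIT, frames=[1,3,2] (faults so far: 3)
  step 5: ref 2 -> HIT, frames=[1,3,2] (faults so far: 3)
  step 6: ref 2 -> HIT, frames=[1,3,2] (faults so far: 3)
  step 7: ref 4 -> FAULT, evict 3, frames=[1,4,2] (faults so far: 4)
  step 8: ref 2 -> HIT, frames=[1,4,2] (faults so far: 4)
  step 9: ref 4 -> HIT, frames=[1,4,2] (faults so far: 4)
  step 10: ref 2 -> HIT, frames=[1,4,2] (faults so far: 4)
  step 11: ref 3 -> FAULT, evict 1, frames=[3,4,2] (faults so far: 5)
  step 12: ref 3 -> HIT, frames=[3,4,2] (faults so far: 5)
  LRU total faults: 5
--- Optimal ---
  step 0: ref 1 -> FAULT, frames=[1,-,-] (faults so far: 1)
  step 1: ref 3 -> FAULT, frames=[1,3,-] (faults so far: 2)
  step 2: ref 3 -> HIT, frames=[1,3,-] (faults so far: 2)
  step 3: ref 2 -> FAULT, frames=[1,3,2] (faults so far: 3)
  step 4: ref 1 -> HIT, frames=[1,3,2] (faults so far: 3)
  step 5: ref 2 -> HIT, frames=[1,3,2] (faults so far: 3)
  step 6: ref 2 -> HIT, frames=[1,3,2] (faults so far: 3)
  step 7: ref 4 -> FAULT, evict 1, frames=[4,3,2] (faults so far: 4)
  step 8: ref 2 -> HIT, frames=[4,3,2] (faults so far: 4)
  step 9: ref 4 -> HIT, frames=[4,3,2] (faults so far: 4)
  step 10: ref 2 -> HIT, frames=[4,3,2] (faults so far: 4)
  step 11: ref 3 -> HIT, frames=[4,3,2] (faults so far: 4)
  step 12: ref 3 -> HIT, frames=[4,3,2] (faults so far: 4)
  Optimal total faults: 4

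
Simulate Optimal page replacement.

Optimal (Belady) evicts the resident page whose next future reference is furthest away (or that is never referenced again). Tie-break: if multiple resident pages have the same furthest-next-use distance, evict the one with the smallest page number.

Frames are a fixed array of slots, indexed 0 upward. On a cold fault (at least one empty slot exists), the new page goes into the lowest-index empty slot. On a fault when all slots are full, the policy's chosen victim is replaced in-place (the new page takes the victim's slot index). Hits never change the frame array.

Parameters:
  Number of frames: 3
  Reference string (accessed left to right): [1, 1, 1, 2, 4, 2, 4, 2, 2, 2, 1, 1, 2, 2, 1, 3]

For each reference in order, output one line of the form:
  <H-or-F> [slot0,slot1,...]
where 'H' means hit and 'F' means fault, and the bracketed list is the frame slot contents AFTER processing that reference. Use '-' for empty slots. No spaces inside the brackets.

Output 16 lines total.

F [1,-,-]
H [1,-,-]
H [1,-,-]
F [1,2,-]
F [1,2,4]
H [1,2,4]
H [1,2,4]
H [1,2,4]
H [1,2,4]
H [1,2,4]
H [1,2,4]
H [1,2,4]
H [1,2,4]
H [1,2,4]
H [1,2,4]
F [3,2,4]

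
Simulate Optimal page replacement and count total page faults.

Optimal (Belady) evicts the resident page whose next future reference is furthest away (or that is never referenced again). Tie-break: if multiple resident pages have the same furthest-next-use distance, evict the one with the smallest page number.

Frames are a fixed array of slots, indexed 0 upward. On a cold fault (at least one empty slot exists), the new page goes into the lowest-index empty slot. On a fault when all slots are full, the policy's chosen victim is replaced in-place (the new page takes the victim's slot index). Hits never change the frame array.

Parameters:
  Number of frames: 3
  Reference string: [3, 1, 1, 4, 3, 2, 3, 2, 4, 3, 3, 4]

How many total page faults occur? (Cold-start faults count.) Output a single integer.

Step 0: ref 3 → FAULT, frames=[3,-,-]
Step 1: ref 1 → FAULT, frames=[3,1,-]
Step 2: ref 1 → HIT, frames=[3,1,-]
Step 3: ref 4 → FAULT, frames=[3,1,4]
Step 4: ref 3 → HIT, frames=[3,1,4]
Step 5: ref 2 → FAULT (evict 1), frames=[3,2,4]
Step 6: ref 3 → HIT, frames=[3,2,4]
Step 7: ref 2 → HIT, frames=[3,2,4]
Step 8: ref 4 → HIT, frames=[3,2,4]
Step 9: ref 3 → HIT, frames=[3,2,4]
Step 10: ref 3 → HIT, frames=[3,2,4]
Step 11: ref 4 → HIT, frames=[3,2,4]
Total faults: 4

Answer: 4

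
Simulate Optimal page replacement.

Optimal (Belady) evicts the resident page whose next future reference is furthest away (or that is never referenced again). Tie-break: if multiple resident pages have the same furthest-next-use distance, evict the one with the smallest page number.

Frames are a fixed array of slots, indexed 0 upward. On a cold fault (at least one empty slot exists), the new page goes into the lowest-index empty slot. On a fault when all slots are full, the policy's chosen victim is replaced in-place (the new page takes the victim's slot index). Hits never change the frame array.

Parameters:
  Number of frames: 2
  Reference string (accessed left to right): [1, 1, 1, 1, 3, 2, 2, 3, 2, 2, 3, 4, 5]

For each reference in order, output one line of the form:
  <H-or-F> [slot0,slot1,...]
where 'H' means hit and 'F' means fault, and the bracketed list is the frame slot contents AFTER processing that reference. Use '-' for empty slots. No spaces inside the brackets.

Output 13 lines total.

F [1,-]
H [1,-]
H [1,-]
H [1,-]
F [1,3]
F [2,3]
H [2,3]
H [2,3]
H [2,3]
H [2,3]
H [2,3]
F [4,3]
F [4,5]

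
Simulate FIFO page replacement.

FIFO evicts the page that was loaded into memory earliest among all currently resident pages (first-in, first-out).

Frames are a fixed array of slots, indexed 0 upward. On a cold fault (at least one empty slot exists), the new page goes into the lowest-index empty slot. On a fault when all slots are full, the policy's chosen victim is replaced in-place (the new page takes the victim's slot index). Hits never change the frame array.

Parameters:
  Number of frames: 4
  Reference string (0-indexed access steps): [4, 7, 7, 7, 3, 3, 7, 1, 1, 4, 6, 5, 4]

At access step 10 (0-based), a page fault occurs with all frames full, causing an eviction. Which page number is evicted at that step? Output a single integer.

Step 0: ref 4 -> FAULT, frames=[4,-,-,-]
Step 1: ref 7 -> FAULT, frames=[4,7,-,-]
Step 2: ref 7 -> HIT, frames=[4,7,-,-]
Step 3: ref 7 -> HIT, frames=[4,7,-,-]
Step 4: ref 3 -> FAULT, frames=[4,7,3,-]
Step 5: ref 3 -> HIT, frames=[4,7,3,-]
Step 6: ref 7 -> HIT, frames=[4,7,3,-]
Step 7: ref 1 -> FAULT, frames=[4,7,3,1]
Step 8: ref 1 -> HIT, frames=[4,7,3,1]
Step 9: ref 4 -> HIT, frames=[4,7,3,1]
Step 10: ref 6 -> FAULT, evict 4, frames=[6,7,3,1]
At step 10: evicted page 4

Answer: 4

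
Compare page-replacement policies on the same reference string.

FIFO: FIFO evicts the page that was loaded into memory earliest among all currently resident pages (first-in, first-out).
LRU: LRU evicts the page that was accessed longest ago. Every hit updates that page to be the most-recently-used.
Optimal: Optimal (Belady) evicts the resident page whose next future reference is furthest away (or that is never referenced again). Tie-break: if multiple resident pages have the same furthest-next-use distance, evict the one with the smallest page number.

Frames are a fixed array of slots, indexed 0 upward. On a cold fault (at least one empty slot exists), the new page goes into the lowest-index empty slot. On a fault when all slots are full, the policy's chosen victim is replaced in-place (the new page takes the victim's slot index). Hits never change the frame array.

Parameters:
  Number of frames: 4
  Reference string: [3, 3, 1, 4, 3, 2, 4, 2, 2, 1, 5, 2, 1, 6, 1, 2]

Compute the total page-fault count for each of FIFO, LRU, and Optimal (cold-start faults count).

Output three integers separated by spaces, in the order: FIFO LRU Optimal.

Answer: 7 6 6

Derivation:
--- FIFO ---
  step 0: ref 3 -> FAULT, frames=[3,-,-,-] (faults so far: 1)
  step 1: ref 3 -> HIT, frames=[3,-,-,-] (faults so far: 1)
  step 2: ref 1 -> FAULT, frames=[3,1,-,-] (faults so far: 2)
  step 3: ref 4 -> FAULT, frames=[3,1,4,-] (faults so far: 3)
  step 4: ref 3 -> HIT, frames=[3,1,4,-] (faults so far: 3)
  step 5: ref 2 -> FAULT, frames=[3,1,4,2] (faults so far: 4)
  step 6: ref 4 -> HIT, frames=[3,1,4,2] (faults so far: 4)
  step 7: ref 2 -> HIT, frames=[3,1,4,2] (faults so far: 4)
  step 8: ref 2 -> HIT, frames=[3,1,4,2] (faults so far: 4)
  step 9: ref 1 -> HIT, frames=[3,1,4,2] (faults so far: 4)
  step 10: ref 5 -> FAULT, evict 3, frames=[5,1,4,2] (faults so far: 5)
  step 11: ref 2 -> HIT, frames=[5,1,4,2] (faults so far: 5)
  step 12: ref 1 -> HIT, frames=[5,1,4,2] (faults so far: 5)
  step 13: ref 6 -> FAULT, evict 1, frames=[5,6,4,2] (faults so far: 6)
  step 14: ref 1 -> FAULT, evict 4, frames=[5,6,1,2] (faults so far: 7)
  step 15: ref 2 -> HIT, frames=[5,6,1,2] (faults so far: 7)
  FIFO total faults: 7
--- LRU ---
  step 0: ref 3 -> FAULT, frames=[3,-,-,-] (faults so far: 1)
  step 1: ref 3 -> HIT, frames=[3,-,-,-] (faults so far: 1)
  step 2: ref 1 -> FAULT, frames=[3,1,-,-] (faults so far: 2)
  step 3: ref 4 -> FAULT, frames=[3,1,4,-] (faults so far: 3)
  step 4: ref 3 -> HIT, frames=[3,1,4,-] (faults so far: 3)
  step 5: ref 2 -> FAULT, frames=[3,1,4,2] (faults so far: 4)
  step 6: ref 4 -> HIT, frames=[3,1,4,2] (faults so far: 4)
  step 7: ref 2 -> HIT, frames=[3,1,4,2] (faults so far: 4)
  step 8: ref 2 -> HIT, frames=[3,1,4,2] (faults so far: 4)
  step 9: ref 1 -> HIT, frames=[3,1,4,2] (faults so far: 4)
  step 10: ref 5 -> FAULT, evict 3, frames=[5,1,4,2] (faults so far: 5)
  step 11: ref 2 -> HIT, frames=[5,1,4,2] (faults so far: 5)
  step 12: ref 1 -> HIT, frames=[5,1,4,2] (faults so far: 5)
  step 13: ref 6 -> FAULT, evict 4, frames=[5,1,6,2] (faults so far: 6)
  step 14: ref 1 -> HIT, frames=[5,1,6,2] (faults so far: 6)
  step 15: ref 2 -> HIT, frames=[5,1,6,2] (faults so far: 6)
  LRU total faults: 6
--- Optimal ---
  step 0: ref 3 -> FAULT, frames=[3,-,-,-] (faults so far: 1)
  step 1: ref 3 -> HIT, frames=[3,-,-,-] (faults so far: 1)
  step 2: ref 1 -> FAULT, frames=[3,1,-,-] (faults so far: 2)
  step 3: ref 4 -> FAULT, frames=[3,1,4,-] (faults so far: 3)
  step 4: ref 3 -> HIT, frames=[3,1,4,-] (faults so far: 3)
  step 5: ref 2 -> FAULT, frames=[3,1,4,2] (faults so far: 4)
  step 6: ref 4 -> HIT, frames=[3,1,4,2] (faults so far: 4)
  step 7: ref 2 -> HIT, frames=[3,1,4,2] (faults so far: 4)
  step 8: ref 2 -> HIT, frames=[3,1,4,2] (faults so far: 4)
  step 9: ref 1 -> HIT, frames=[3,1,4,2] (faults so far: 4)
  step 10: ref 5 -> FAULT, evict 3, frames=[5,1,4,2] (faults so far: 5)
  step 11: ref 2 -> HIT, frames=[5,1,4,2] (faults so far: 5)
  step 12: ref 1 -> HIT, frames=[5,1,4,2] (faults so far: 5)
  step 13: ref 6 -> FAULT, evict 4, frames=[5,1,6,2] (faults so far: 6)
  step 14: ref 1 -> HIT, frames=[5,1,6,2] (faults so far: 6)
  step 15: ref 2 -> HIT, frames=[5,1,6,2] (faults so far: 6)
  Optimal total faults: 6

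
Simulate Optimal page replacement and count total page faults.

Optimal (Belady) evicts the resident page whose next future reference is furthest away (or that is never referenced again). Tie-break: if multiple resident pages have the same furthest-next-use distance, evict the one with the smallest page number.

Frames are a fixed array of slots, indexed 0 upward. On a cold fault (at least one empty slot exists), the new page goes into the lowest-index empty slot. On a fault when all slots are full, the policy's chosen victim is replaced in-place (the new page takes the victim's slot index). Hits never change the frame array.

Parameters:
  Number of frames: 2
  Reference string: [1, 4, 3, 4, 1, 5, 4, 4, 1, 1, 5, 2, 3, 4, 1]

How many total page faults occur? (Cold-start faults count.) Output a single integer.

Step 0: ref 1 → FAULT, frames=[1,-]
Step 1: ref 4 → FAULT, frames=[1,4]
Step 2: ref 3 → FAULT (evict 1), frames=[3,4]
Step 3: ref 4 → HIT, frames=[3,4]
Step 4: ref 1 → FAULT (evict 3), frames=[1,4]
Step 5: ref 5 → FAULT (evict 1), frames=[5,4]
Step 6: ref 4 → HIT, frames=[5,4]
Step 7: ref 4 → HIT, frames=[5,4]
Step 8: ref 1 → FAULT (evict 4), frames=[5,1]
Step 9: ref 1 → HIT, frames=[5,1]
Step 10: ref 5 → HIT, frames=[5,1]
Step 11: ref 2 → FAULT (evict 5), frames=[2,1]
Step 12: ref 3 → FAULT (evict 2), frames=[3,1]
Step 13: ref 4 → FAULT (evict 3), frames=[4,1]
Step 14: ref 1 → HIT, frames=[4,1]
Total faults: 9

Answer: 9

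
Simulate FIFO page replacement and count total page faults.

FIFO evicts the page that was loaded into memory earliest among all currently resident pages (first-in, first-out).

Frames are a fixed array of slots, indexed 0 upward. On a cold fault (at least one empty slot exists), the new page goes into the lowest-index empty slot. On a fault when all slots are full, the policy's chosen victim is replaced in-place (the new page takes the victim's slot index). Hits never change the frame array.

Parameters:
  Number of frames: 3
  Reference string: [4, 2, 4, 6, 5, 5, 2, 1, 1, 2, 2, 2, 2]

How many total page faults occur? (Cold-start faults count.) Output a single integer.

Step 0: ref 4 → FAULT, frames=[4,-,-]
Step 1: ref 2 → FAULT, frames=[4,2,-]
Step 2: ref 4 → HIT, frames=[4,2,-]
Step 3: ref 6 → FAULT, frames=[4,2,6]
Step 4: ref 5 → FAULT (evict 4), frames=[5,2,6]
Step 5: ref 5 → HIT, frames=[5,2,6]
Step 6: ref 2 → HIT, frames=[5,2,6]
Step 7: ref 1 → FAULT (evict 2), frames=[5,1,6]
Step 8: ref 1 → HIT, frames=[5,1,6]
Step 9: ref 2 → FAULT (evict 6), frames=[5,1,2]
Step 10: ref 2 → HIT, frames=[5,1,2]
Step 11: ref 2 → HIT, frames=[5,1,2]
Step 12: ref 2 → HIT, frames=[5,1,2]
Total faults: 6

Answer: 6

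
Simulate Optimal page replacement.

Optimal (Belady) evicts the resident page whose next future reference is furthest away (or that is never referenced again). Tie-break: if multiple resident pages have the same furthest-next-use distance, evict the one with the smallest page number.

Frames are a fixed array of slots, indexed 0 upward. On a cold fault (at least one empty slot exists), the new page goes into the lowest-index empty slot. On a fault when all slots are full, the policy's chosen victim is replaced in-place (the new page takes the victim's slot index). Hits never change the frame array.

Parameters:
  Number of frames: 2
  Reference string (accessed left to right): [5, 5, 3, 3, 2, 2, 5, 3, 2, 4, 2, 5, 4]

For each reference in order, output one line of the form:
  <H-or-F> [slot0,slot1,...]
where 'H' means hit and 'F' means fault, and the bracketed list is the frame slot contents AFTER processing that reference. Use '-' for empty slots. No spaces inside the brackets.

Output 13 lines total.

F [5,-]
H [5,-]
F [5,3]
H [5,3]
F [5,2]
H [5,2]
H [5,2]
F [3,2]
H [3,2]
F [4,2]
H [4,2]
F [4,5]
H [4,5]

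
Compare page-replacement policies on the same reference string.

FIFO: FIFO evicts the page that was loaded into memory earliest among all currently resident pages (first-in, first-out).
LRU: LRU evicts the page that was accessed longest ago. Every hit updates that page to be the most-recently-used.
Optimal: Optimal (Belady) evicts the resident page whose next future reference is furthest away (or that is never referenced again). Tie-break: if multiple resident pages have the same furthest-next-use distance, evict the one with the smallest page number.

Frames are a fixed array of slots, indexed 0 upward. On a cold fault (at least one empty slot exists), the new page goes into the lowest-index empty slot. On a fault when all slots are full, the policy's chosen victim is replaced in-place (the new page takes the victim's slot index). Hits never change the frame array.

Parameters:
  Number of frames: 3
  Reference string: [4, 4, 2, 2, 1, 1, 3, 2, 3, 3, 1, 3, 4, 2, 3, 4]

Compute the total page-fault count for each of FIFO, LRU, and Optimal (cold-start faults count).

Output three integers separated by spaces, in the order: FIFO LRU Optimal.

--- FIFO ---
  step 0: ref 4 -> FAULT, frames=[4,-,-] (faults so far: 1)
  step 1: ref 4 -> HIT, frames=[4,-,-] (faults so far: 1)
  step 2: ref 2 -> FAULT, frames=[4,2,-] (faults so far: 2)
  step 3: ref 2 -> HIT, frames=[4,2,-] (faults so far: 2)
  step 4: ref 1 -> FAULT, frames=[4,2,1] (faults so far: 3)
  step 5: ref 1 -> HIT, frames=[4,2,1] (faults so far: 3)
  step 6: ref 3 -> FAULT, evict 4, frames=[3,2,1] (faults so far: 4)
  step 7: ref 2 -> HIT, frames=[3,2,1] (faults so far: 4)
  step 8: ref 3 -> HIT, frames=[3,2,1] (faults so far: 4)
  step 9: ref 3 -> HIT, frames=[3,2,1] (faults so far: 4)
  step 10: ref 1 -> HIT, frames=[3,2,1] (faults so far: 4)
  step 11: ref 3 -> HIT, frames=[3,2,1] (faults so far: 4)
  step 12: ref 4 -> FAULT, evict 2, frames=[3,4,1] (faults so far: 5)
  step 13: ref 2 -> FAULT, evict 1, frames=[3,4,2] (faults so far: 6)
  step 14: ref 3 -> HIT, frames=[3,4,2] (faults so far: 6)
  step 15: ref 4 -> HIT, frames=[3,4,2] (faults so far: 6)
  FIFO total faults: 6
--- LRU ---
  step 0: ref 4 -> FAULT, frames=[4,-,-] (faults so far: 1)
  step 1: ref 4 -> HIT, frames=[4,-,-] (faults so far: 1)
  step 2: ref 2 -> FAULT, frames=[4,2,-] (faults so far: 2)
  step 3: ref 2 -> HIT, frames=[4,2,-] (faults so far: 2)
  step 4: ref 1 -> FAULT, frames=[4,2,1] (faults so far: 3)
  step 5: ref 1 -> HIT, frames=[4,2,1] (faults so far: 3)
  step 6: ref 3 -> FAULT, evict 4, frames=[3,2,1] (faults so far: 4)
  step 7: ref 2 -> HIT, frames=[3,2,1] (faults so far: 4)
  step 8: ref 3 -> HIT, frames=[3,2,1] (faults so far: 4)
  step 9: ref 3 -> HIT, frames=[3,2,1] (faults so far: 4)
  step 10: ref 1 -> HIT, frames=[3,2,1] (faults so far: 4)
  step 11: ref 3 -> HIT, frames=[3,2,1] (faults so far: 4)
  step 12: ref 4 -> FAULT, evict 2, frames=[3,4,1] (faults so far: 5)
  step 13: ref 2 -> FAULT, evict 1, frames=[3,4,2] (faults so far: 6)
  step 14: ref 3 -> HIT, frames=[3,4,2] (faults so far: 6)
  step 15: ref 4 -> HIT, frames=[3,4,2] (faults so far: 6)
  LRU total faults: 6
--- Optimal ---
  step 0: ref 4 -> FAULT, frames=[4,-,-] (faults so far: 1)
  step 1: ref 4 -> HIT, frames=[4,-,-] (faults so far: 1)
  step 2: ref 2 -> FAULT, frames=[4,2,-] (faults so far: 2)
  step 3: ref 2 -> HIT, frames=[4,2,-] (faults so far: 2)
  step 4: ref 1 -> FAULT, frames=[4,2,1] (faults so far: 3)
  step 5: ref 1 -> HIT, frames=[4,2,1] (faults so far: 3)
  step 6: ref 3 -> FAULT, evict 4, frames=[3,2,1] (faults so far: 4)
  step 7: ref 2 -> HIT, frames=[3,2,1] (faults so far: 4)
  step 8: ref 3 -> HIT, frames=[3,2,1] (faults so far: 4)
  step 9: ref 3 -> HIT, frames=[3,2,1] (faults so far: 4)
  step 10: ref 1 -> HIT, frames=[3,2,1] (faults so far: 4)
  step 11: ref 3 -> HIT, frames=[3,2,1] (faults so far: 4)
  step 12: ref 4 -> FAULT, evict 1, frames=[3,2,4] (faults so far: 5)
  step 13: ref 2 -> HIT, frames=[3,2,4] (faults so far: 5)
  step 14: ref 3 -> HIT, frames=[3,2,4] (faults so far: 5)
  step 15: ref 4 -> HIT, frames=[3,2,4] (faults so far: 5)
  Optimal total faults: 5

Answer: 6 6 5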